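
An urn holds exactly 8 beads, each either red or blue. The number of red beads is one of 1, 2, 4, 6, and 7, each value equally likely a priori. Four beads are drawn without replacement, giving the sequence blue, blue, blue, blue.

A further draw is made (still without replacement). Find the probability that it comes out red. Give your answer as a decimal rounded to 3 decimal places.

0.338

Compute the likelihood of the observed sequence for each case: P(data | r = 1) = (7/8)(6/7)(5/6)(4/5) = 1/2; P(data | r = 2) = (6/8)(5/7)(4/6)(3/5) = 3/14; P(data | r = 4) = (4/8)(3/7)(2/6)(1/5) = 1/70; P(data | r = 6) = (2/8)(1/7)(0/6) = 0; P(data | r = 7) = (1/8)(0/7) = 0.
The prior-weighted likelihoods are 1/5 · 1/2 = 1/10, 1/5 · 3/14 = 3/70, 1/5 · 1/70 = 1/350, 1/5 · 0 = 0, 1/5 · 0 = 0; these sum to 51/350.
The posterior is then P(r = 1 | data) = 35/51, P(r = 2 | data) = 5/17, P(r = 4 | data) = 1/51, P(r = 6 | data) = 0, P(r = 7 | data) = 0.
Averaging over the posterior, P(red next | data) = (1/4)(35/51) + (1/2)(5/17) + (1)(1/51) = 23/68.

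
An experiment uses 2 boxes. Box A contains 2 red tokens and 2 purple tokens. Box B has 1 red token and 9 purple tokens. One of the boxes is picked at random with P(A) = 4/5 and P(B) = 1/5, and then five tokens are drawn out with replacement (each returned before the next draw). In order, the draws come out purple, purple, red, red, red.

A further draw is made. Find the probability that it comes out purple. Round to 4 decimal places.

0.5026

Compute the likelihood of the observed sequence for each case: P(data | box A) = (2/4)(2/4)(2/4)(2/4)(2/4) = 0.03125; P(data | box B) = (9/10)(9/10)(1/10)(1/10)(1/10) = 0.00081.
Weighting by the prior gives 4/5 · 0.03125 = 0.025, 1/5 · 0.00081 = 0.000162; summing to 0.025162.
The posterior is then P(box A | data) = 0.99356, P(box B | data) = 0.0064383.
Averaging over the posterior, P(purple next | data) = (1/2)(0.99356) + (9/10)(0.0064383) = 0.50258.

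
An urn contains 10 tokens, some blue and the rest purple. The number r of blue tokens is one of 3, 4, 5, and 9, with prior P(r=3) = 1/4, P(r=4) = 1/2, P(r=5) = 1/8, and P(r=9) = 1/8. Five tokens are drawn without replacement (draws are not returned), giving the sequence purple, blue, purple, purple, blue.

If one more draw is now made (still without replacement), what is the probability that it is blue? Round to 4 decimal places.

Compute the likelihood of the observed sequence for each case: P(data | r = 3) = (7/10)(3/9)(6/8)(5/7)(2/6) = 0.041667; P(data | r = 4) = (6/10)(4/9)(5/8)(4/7)(3/6) = 0.047619; P(data | r = 5) = (5/10)(5/9)(4/8)(3/7)(4/6) = 0.039683; P(data | r = 9) = (1/10)(9/9)(0/8) = 0.
The prior-weighted likelihoods are 1/4 · 0.041667 = 0.010417, 1/2 · 0.047619 = 0.02381, 1/8 · 0.039683 = 0.0049603, 1/8 · 0 = 0; summing to 0.039187.
The posterior is then P(r = 3 | data) = 0.26582, P(r = 4 | data) = 0.60759, P(r = 5 | data) = 0.12658, P(r = 9 | data) = 0.
Averaging over the posterior, P(blue next | data) = (1/5)(0.26582) + (2/5)(0.60759) + (3/5)(0.12658) = 0.37215.

0.3722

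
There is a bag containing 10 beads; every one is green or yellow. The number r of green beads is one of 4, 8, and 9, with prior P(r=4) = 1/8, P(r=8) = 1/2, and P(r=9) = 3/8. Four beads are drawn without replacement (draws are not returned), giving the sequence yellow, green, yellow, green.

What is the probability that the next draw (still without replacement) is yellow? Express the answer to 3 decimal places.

Compute the likelihood of the observed sequence for each case: P(data | r = 4) = (6/10)(4/9)(5/8)(3/7) = 0.071429; P(data | r = 8) = (2/10)(8/9)(1/8)(7/7) = 0.022222; P(data | r = 9) = (1/10)(9/9)(0/8) = 0.
The prior-weighted likelihoods are 1/8 · 0.071429 = 0.0089286, 1/2 · 0.022222 = 0.011111, 3/8 · 0 = 0; these sum to 0.02004.
The posterior is then P(r = 4 | data) = 0.44554, P(r = 8 | data) = 0.55446, P(r = 9 | data) = 0.
Averaging over the posterior, P(yellow next | data) = (2/3)(0.44554) + (0)(0.55446) = 0.29703.

0.297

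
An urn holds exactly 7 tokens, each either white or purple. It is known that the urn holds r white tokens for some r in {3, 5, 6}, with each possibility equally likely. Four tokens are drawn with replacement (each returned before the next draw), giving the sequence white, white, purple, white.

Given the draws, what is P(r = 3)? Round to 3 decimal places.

0.188

For each hypothesis, P(data | H) works out to: P(data | r = 3) = (3/7)(3/7)(4/7)(3/7) = 0.044981; P(data | r = 5) = (5/7)(5/7)(2/7)(5/7) = 0.10412; P(data | r = 6) = (6/7)(6/7)(1/7)(6/7) = 0.089963.
The prior-weighted likelihoods are 1/3 · 0.044981 = 0.014994, 1/3 · 0.10412 = 0.034708, 1/3 · 0.089963 = 0.029988; summing to 0.079689.
So P(r = 3 | data) = (0.014994) / (0.079689) = 0.18815.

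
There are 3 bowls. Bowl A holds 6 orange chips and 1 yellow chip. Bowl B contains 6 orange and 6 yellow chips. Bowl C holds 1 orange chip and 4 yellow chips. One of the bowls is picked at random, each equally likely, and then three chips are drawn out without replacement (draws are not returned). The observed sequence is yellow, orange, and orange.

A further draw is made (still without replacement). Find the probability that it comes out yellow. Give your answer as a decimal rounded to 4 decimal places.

Under each hypothesis, the probability of the observed sequence is: P(data | bowl A) = (1/7)(6/6)(5/5) = 1/7; P(data | bowl B) = (6/12)(6/11)(5/10) = 3/22; P(data | bowl C) = (4/5)(1/4)(0/3) = 0.
Multiplying each by its prior: 1/3 · 1/7 = 1/21, 1/3 · 3/22 = 1/22, 1/3 · 0 = 0; with total 43/462.
Dividing through by the total gives posterior P(bowl A | data) = 22/43, P(bowl B | data) = 21/43, P(bowl C | data) = 0.
Averaging over the posterior, P(yellow next | data) = (0)(22/43) + (5/9)(21/43) = 35/129.

0.2713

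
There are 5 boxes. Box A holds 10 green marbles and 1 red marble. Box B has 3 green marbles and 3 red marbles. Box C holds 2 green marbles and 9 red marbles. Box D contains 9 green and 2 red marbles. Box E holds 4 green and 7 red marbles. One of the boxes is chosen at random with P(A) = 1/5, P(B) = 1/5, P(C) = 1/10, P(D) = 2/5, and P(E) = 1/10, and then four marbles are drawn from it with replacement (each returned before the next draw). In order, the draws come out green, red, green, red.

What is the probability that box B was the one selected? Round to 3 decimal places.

0.413

Under each hypothesis, the probability of the observed sequence is: P(data | box A) = (10/11)(1/11)(10/11)(1/11) = 0.0068301; P(data | box B) = (3/6)(3/6)(3/6)(3/6) = 0.0625; P(data | box C) = (2/11)(9/11)(2/11)(9/11) = 0.02213; P(data | box D) = (9/11)(2/11)(9/11)(2/11) = 0.02213; P(data | box E) = (4/11)(7/11)(4/11)(7/11) = 0.053548.
Multiplying each by its prior: 1/5 · 0.0068301 = 0.001366, 1/5 · 0.0625 = 0.0125, 1/10 · 0.02213 = 0.002213, 2/5 · 0.02213 = 0.0088519, 1/10 · 0.053548 = 0.0053548; these sum to 0.030286.
By Bayes' rule, P(box B | data) = (0.0125) / (0.030286) = 0.41274.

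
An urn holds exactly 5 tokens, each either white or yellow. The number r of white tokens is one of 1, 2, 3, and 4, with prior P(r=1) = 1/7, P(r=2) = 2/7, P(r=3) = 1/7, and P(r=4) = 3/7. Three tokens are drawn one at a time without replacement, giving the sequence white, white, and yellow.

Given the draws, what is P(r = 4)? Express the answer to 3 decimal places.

The likelihood of the observed sequence under each hypothesis: P(data | r = 1) = (1/5)(0/4) = 0; P(data | r = 2) = (2/5)(1/4)(3/3) = 1/10; P(data | r = 3) = (3/5)(2/4)(2/3) = 1/5; P(data | r = 4) = (4/5)(3/4)(1/3) = 1/5.
Weighting by the prior gives 1/7 · 0 = 0, 2/7 · 1/10 = 1/35, 1/7 · 1/5 = 1/35, 3/7 · 1/5 = 3/35; with total 1/7.
Therefore the posterior P(r = 4 | data) = (3/35) / (1/7) = 3/5.

0.600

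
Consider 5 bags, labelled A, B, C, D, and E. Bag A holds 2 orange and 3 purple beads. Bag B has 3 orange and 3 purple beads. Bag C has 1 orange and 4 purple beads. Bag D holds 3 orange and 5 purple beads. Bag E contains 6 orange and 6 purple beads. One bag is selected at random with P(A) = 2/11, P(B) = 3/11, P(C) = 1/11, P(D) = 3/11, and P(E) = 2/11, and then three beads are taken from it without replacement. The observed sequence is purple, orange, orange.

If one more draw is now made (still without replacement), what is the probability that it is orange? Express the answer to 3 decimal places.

Under each hypothesis, the probability of the observed sequence is: P(data | bag A) = (3/5)(2/4)(1/3) = 0.1; P(data | bag B) = (3/6)(3/5)(2/4) = 0.15; P(data | bag C) = (4/5)(1/4)(0/3) = 0; P(data | bag D) = (5/8)(3/7)(2/6) = 0.089286; P(data | bag E) = (6/12)(6/11)(5/10) = 0.13636.
Multiplying each by its prior: 2/11 · 0.1 = 0.018182, 3/11 · 0.15 = 0.040909, 1/11 · 0 = 0, 3/11 · 0.089286 = 0.024351, 2/11 · 0.13636 = 0.024793; with total 0.10823.
Dividing through by the total gives posterior P(bag A | data) = 0.16798, P(bag B | data) = 0.37797, P(bag C | data) = 0, P(bag D | data) = 0.22498, P(bag E | data) = 0.22907.
The predictive probability is P(orange next | data) = (0)(0.16798) + (1/3)(0.37797) + (1/5)(0.22498) + (4/9)(0.22907) = 0.27279.

0.273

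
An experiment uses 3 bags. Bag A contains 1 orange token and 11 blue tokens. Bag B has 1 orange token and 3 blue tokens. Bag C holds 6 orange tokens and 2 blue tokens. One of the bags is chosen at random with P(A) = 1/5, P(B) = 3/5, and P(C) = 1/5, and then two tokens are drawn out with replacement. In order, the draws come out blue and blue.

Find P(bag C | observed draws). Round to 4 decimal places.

0.0241

For each hypothesis, P(data | H) works out to: P(data | bag A) = (11/12)(11/12) = 121/144; P(data | bag B) = (3/4)(3/4) = 9/16; P(data | bag C) = (2/8)(2/8) = 1/16.
Multiplying each by its prior: 1/5 · 121/144 = 121/720, 3/5 · 9/16 = 27/80, 1/5 · 1/16 = 1/80; these sum to 373/720.
Therefore the posterior P(bag C | data) = (1/80) / (373/720) = 9/373.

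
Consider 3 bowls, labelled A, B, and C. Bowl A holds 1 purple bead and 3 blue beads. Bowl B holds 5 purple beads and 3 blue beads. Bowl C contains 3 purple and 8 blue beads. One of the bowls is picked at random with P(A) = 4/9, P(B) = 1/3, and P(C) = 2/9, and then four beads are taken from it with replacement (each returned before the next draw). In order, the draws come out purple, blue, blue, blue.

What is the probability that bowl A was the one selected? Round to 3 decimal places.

0.577

Compute the likelihood of the observed sequence for each case: P(data | bowl A) = (1/4)(3/4)(3/4)(3/4) = 0.10547; P(data | bowl B) = (5/8)(3/8)(3/8)(3/8) = 0.032959; P(data | bowl C) = (3/11)(8/11)(8/11)(8/11) = 0.10491.
Weighting by the prior gives 4/9 · 0.10547 = 0.046875, 1/3 · 0.032959 = 0.010986, 2/9 · 0.10491 = 0.023314; with total 0.081175.
Hence P(bowl A | data) = (0.046875) / (0.081175) = 0.57746.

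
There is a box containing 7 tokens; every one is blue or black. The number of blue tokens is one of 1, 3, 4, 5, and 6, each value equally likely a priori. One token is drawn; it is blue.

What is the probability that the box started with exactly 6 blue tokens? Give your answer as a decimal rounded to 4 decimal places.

For each hypothesis, P(data | H) works out to: P(data | r = 1) = (1/7) = 1/7; P(data | r = 3) = (3/7) = 3/7; P(data | r = 4) = (4/7) = 4/7; P(data | r = 5) = (5/7) = 5/7; P(data | r = 6) = (6/7) = 6/7.
Weighting by the prior gives 1/5 · 1/7 = 1/35, 1/5 · 3/7 = 3/35, 1/5 · 4/7 = 4/35, 1/5 · 5/7 = 1/7, 1/5 · 6/7 = 6/35; these sum to 19/35.
Hence P(r = 6 | data) = (6/35) / (19/35) = 6/19.

0.3158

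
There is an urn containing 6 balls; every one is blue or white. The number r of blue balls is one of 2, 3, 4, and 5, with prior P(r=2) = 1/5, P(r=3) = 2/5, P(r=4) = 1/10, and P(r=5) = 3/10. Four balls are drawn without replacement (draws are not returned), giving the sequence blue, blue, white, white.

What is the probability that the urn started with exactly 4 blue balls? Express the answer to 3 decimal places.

0.111

Under each hypothesis, the probability of the observed sequence is: P(data | r = 2) = (2/6)(1/5)(4/4)(3/3) = 1/15; P(data | r = 3) = (3/6)(2/5)(3/4)(2/3) = 1/10; P(data | r = 4) = (4/6)(3/5)(2/4)(1/3) = 1/15; P(data | r = 5) = (5/6)(4/5)(1/4)(0/3) = 0.
Weighting by the prior gives 1/5 · 1/15 = 1/75, 2/5 · 1/10 = 1/25, 1/10 · 1/15 = 1/150, 3/10 · 0 = 0; with total 3/50.
By Bayes' rule, P(r = 4 | data) = (1/150) / (3/50) = 1/9.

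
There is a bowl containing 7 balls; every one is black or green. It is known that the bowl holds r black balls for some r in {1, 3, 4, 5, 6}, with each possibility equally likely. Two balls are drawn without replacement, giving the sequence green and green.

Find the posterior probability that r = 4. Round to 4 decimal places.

Compute the likelihood of the observed sequence for each case: P(data | r = 1) = (6/7)(5/6) = 5/7; P(data | r = 3) = (4/7)(3/6) = 2/7; P(data | r = 4) = (3/7)(2/6) = 1/7; P(data | r = 5) = (2/7)(1/6) = 1/21; P(data | r = 6) = (1/7)(0/6) = 0.
The prior-weighted likelihoods are 1/5 · 5/7 = 1/7, 1/5 · 2/7 = 2/35, 1/5 · 1/7 = 1/35, 1/5 · 1/21 = 1/105, 1/5 · 0 = 0; these sum to 5/21.
Therefore the posterior P(r = 4 | data) = (1/35) / (5/21) = 3/25.

0.1200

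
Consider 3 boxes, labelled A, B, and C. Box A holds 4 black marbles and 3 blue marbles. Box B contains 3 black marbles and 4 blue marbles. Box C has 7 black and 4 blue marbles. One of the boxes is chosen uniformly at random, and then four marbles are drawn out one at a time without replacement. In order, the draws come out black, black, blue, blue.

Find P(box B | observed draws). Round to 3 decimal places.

For each hypothesis, P(data | H) works out to: P(data | box A) = (4/7)(3/6)(3/5)(2/4) = 0.085714; P(data | box B) = (3/7)(2/6)(4/5)(3/4) = 0.085714; P(data | box C) = (7/11)(6/10)(4/9)(3/8) = 0.063636.
The prior-weighted likelihoods are 1/3 · 0.085714 = 0.028571, 1/3 · 0.085714 = 0.028571, 1/3 · 0.063636 = 0.021212; these sum to 0.078355.
Hence P(box B | data) = (0.028571) / (0.078355) = 0.36464.

0.365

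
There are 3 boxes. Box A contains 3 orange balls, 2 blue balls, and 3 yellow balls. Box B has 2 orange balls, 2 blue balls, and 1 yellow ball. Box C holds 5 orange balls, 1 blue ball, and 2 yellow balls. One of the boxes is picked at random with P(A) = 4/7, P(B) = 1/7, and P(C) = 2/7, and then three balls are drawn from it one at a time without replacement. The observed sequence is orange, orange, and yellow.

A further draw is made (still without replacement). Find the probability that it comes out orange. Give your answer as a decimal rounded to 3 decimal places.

Under each hypothesis, the probability of the observed sequence is: P(data | box A) = (3/8)(2/7)(3/6) = 3/56; P(data | box B) = (2/5)(1/4)(1/3) = 1/30; P(data | box C) = (5/8)(4/7)(2/6) = 5/42.
Multiplying each by its prior: 4/7 · 3/56 = 3/98, 1/7 · 1/30 = 1/210, 2/7 · 5/42 = 5/147; summing to 17/245.
Normalising, the posterior is P(box A | data) = 15/34, P(box B | data) = 7/102, P(box C | data) = 25/51.
So P(orange next | data) = Σ P(orange next | H) P(H | data) = (1/5)(15/34) + (0)(7/102) + (3/5)(25/51) = 13/34.

0.382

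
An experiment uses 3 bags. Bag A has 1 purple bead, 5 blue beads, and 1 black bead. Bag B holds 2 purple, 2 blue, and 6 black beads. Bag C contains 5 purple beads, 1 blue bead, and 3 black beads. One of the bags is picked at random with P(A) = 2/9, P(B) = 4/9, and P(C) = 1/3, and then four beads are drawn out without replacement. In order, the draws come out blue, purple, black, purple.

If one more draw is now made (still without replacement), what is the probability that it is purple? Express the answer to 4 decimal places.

The likelihood of the observed sequence under each hypothesis: P(data | bag A) = (5/7)(1/6)(1/5)(0/4) = 0; P(data | bag B) = (2/10)(2/9)(6/8)(1/7) = 0.0047619; P(data | bag C) = (1/9)(5/8)(3/7)(4/6) = 0.019841.
The prior-weighted likelihoods are 2/9 · 0 = 0, 4/9 · 0.0047619 = 0.0021164, 1/3 · 0.019841 = 0.0066138; with total 0.0087302.
The posterior is then P(bag A | data) = 0, P(bag B | data) = 0.24242, P(bag C | data) = 0.75758.
Averaging over the posterior, P(purple next | data) = (0)(0.24242) + (3/5)(0.75758) = 0.45455.

0.4545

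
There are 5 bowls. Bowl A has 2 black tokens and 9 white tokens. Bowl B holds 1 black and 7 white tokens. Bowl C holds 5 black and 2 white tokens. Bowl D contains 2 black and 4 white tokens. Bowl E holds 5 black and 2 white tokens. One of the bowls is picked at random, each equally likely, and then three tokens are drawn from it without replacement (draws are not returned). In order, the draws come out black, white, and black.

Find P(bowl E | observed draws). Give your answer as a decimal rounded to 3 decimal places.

0.409

Compute the likelihood of the observed sequence for each case: P(data | bowl A) = (2/11)(9/10)(1/9) = 0.018182; P(data | bowl B) = (1/8)(7/7)(0/6) = 0; P(data | bowl C) = (5/7)(2/6)(4/5) = 0.19048; P(data | bowl D) = (2/6)(4/5)(1/4) = 0.066667; P(data | bowl E) = (5/7)(2/6)(4/5) = 0.19048.
Multiplying each by its prior: 1/5 · 0.018182 = 0.0036364, 1/5 · 0 = 0, 1/5 · 0.19048 = 0.038095, 1/5 · 0.066667 = 0.013333, 1/5 · 0.19048 = 0.038095; with total 0.09316.
Therefore the posterior P(bowl E | data) = (0.038095) / (0.09316) = 0.40892.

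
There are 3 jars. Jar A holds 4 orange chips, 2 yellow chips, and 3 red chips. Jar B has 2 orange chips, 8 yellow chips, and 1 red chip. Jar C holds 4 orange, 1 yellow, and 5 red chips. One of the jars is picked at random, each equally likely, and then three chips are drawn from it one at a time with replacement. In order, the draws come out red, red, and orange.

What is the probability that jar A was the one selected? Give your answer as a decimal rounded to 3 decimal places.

Compute the likelihood of the observed sequence for each case: P(data | jar A) = (3/9)(3/9)(4/9) = 0.049383; P(data | jar B) = (1/11)(1/11)(2/11) = 0.0015026; P(data | jar C) = (5/10)(5/10)(4/10) = 0.1.
Multiplying each by its prior: 1/3 · 0.049383 = 0.016461, 1/3 · 0.0015026 = 0.00050088, 1/3 · 0.1 = 0.033333; these sum to 0.050295.
Therefore the posterior P(jar A | data) = (0.016461) / (0.050295) = 0.32729.

0.327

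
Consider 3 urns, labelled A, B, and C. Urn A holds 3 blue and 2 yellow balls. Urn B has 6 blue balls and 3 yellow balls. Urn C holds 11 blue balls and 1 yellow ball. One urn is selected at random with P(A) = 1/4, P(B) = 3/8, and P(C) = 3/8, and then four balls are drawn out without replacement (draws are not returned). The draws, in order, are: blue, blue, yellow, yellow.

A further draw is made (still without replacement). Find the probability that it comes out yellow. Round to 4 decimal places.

Under each hypothesis, the probability of the observed sequence is: P(data | urn A) = (3/5)(2/4)(2/3)(1/2) = 0.1; P(data | urn B) = (6/9)(5/8)(3/7)(2/6) = 0.059524; P(data | urn C) = (11/12)(10/11)(1/10)(0/9) = 0.
Weighting by the prior gives 1/4 · 0.1 = 0.025, 3/8 · 0.059524 = 0.022321, 3/8 · 0 = 0; summing to 0.047321.
Normalising, the posterior is P(urn A | data) = 0.5283, P(urn B | data) = 0.4717, P(urn C | data) = 0.
The predictive probability is P(yellow next | data) = (0)(0.5283) + (1/5)(0.4717) = 0.09434.

0.0943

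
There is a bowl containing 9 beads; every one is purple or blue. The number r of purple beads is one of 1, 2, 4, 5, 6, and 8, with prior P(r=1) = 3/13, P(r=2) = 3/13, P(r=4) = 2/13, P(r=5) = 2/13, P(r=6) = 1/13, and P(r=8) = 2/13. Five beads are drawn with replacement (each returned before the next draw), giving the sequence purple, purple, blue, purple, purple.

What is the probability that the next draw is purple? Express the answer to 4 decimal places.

The likelihood of the observed sequence under each hypothesis: P(data | r = 1) = (1/9)(1/9)(8/9)(1/9)(1/9) = 0.00013548; P(data | r = 2) = (2/9)(2/9)(7/9)(2/9)(2/9) = 0.0018967; P(data | r = 4) = (4/9)(4/9)(5/9)(4/9)(4/9) = 0.021677; P(data | r = 5) = (5/9)(5/9)(4/9)(5/9)(5/9) = 0.042338; P(data | r = 6) = (6/9)(6/9)(3/9)(6/9)(6/9) = 0.065844; P(data | r = 8) = (8/9)(8/9)(1/9)(8/9)(8/9) = 0.069366.
Multiplying each by its prior: 3/13 · 0.00013548 = 3.1265e-05, 3/13 · 0.0018967 = 0.00043771, 2/13 · 0.021677 = 0.0033349, 2/13 · 0.042338 = 0.0065135, 1/13 · 0.065844 = 0.0050649, 2/13 · 0.069366 = 0.010672; these sum to 0.026054.
The posterior is then P(r = 1 | data) = 0.0012, P(r = 2 | data) = 0.0168, P(r = 4 | data) = 0.128, P(r = 5 | data) = 0.25, P(r = 6 | data) = 0.1944, P(r = 8 | data) = 0.4096.
The predictive probability is P(purple next | data) = (1/9)(0.0012) + (2/9)(0.0168) + (4/9)(0.128) + (5/9)(0.25) + (2/3)(0.1944) + (8/9)(0.4096) = 0.69333.

0.6933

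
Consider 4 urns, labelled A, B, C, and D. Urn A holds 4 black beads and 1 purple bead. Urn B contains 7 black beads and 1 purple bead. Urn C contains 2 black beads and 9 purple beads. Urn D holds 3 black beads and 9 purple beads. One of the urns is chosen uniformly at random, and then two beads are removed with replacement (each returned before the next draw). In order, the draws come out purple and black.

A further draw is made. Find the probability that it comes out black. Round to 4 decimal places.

0.4914

For each hypothesis, P(data | H) works out to: P(data | urn A) = (1/5)(4/5) = 0.16; P(data | urn B) = (1/8)(7/8) = 0.10938; P(data | urn C) = (9/11)(2/11) = 0.14876; P(data | urn D) = (9/12)(3/12) = 0.1875.
The prior-weighted likelihoods are 1/4 · 0.16 = 0.04, 1/4 · 0.10938 = 0.027344, 1/4 · 0.14876 = 0.03719, 1/4 · 0.1875 = 0.046875; with total 0.15141.
Dividing through by the total gives posterior P(urn A | data) = 0.26419, P(urn B | data) = 0.1806, P(urn C | data) = 0.24563, P(urn D | data) = 0.30959.
So P(black next | data) = Σ P(black next | H) P(H | data) = (4/5)(0.26419) + (7/8)(0.1806) + (2/11)(0.24563) + (1/4)(0.30959) = 0.49143.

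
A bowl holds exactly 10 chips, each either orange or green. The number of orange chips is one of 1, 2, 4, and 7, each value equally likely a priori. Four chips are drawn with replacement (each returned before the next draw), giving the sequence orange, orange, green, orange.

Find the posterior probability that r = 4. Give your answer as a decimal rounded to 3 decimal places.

0.258

For each hypothesis, P(data | H) works out to: P(data | r = 1) = (1/10)(1/10)(9/10)(1/10) = 0.0009; P(data | r = 2) = (2/10)(2/10)(8/10)(2/10) = 0.0064; P(data | r = 4) = (4/10)(4/10)(6/10)(4/10) = 0.0384; P(data | r = 7) = (7/10)(7/10)(3/10)(7/10) = 0.1029.
Multiplying each by its prior: 1/4 · 0.0009 = 0.000225, 1/4 · 0.0064 = 0.0016, 1/4 · 0.0384 = 0.0096, 1/4 · 0.1029 = 0.025725; with total 0.03715.
Therefore the posterior P(r = 4 | data) = (0.0096) / (0.03715) = 0.25841.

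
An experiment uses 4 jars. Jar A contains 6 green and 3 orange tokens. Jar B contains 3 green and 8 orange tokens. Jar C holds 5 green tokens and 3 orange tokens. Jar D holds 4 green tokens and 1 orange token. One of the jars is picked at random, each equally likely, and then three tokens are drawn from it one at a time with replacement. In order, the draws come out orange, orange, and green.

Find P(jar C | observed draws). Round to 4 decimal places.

For each hypothesis, P(data | H) works out to: P(data | jar A) = (3/9)(3/9)(6/9) = 0.074074; P(data | jar B) = (8/11)(8/11)(3/11) = 0.14425; P(data | jar C) = (3/8)(3/8)(5/8) = 0.087891; P(data | jar D) = (1/5)(1/5)(4/5) = 0.032.
Multiplying each by its prior: 1/4 · 0.074074 = 0.018519, 1/4 · 0.14425 = 0.036063, 1/4 · 0.087891 = 0.021973, 1/4 · 0.032 = 0.008; summing to 0.084554.
Therefore the posterior P(jar C | data) = (0.021973) / (0.084554) = 0.25986.

0.2599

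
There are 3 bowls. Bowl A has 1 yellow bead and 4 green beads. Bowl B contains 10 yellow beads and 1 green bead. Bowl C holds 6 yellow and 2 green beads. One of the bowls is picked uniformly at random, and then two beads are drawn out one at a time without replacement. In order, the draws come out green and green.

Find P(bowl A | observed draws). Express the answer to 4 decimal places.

For each hypothesis, P(data | H) works out to: P(data | bowl A) = (4/5)(3/4) = 3/5; P(data | bowl B) = (1/11)(0/10) = 0; P(data | bowl C) = (2/8)(1/7) = 1/28.
The prior-weighted likelihoods are 1/3 · 3/5 = 1/5, 1/3 · 0 = 0, 1/3 · 1/28 = 1/84; summing to 89/420.
Hence P(bowl A | data) = (1/5) / (89/420) = 84/89.

0.9438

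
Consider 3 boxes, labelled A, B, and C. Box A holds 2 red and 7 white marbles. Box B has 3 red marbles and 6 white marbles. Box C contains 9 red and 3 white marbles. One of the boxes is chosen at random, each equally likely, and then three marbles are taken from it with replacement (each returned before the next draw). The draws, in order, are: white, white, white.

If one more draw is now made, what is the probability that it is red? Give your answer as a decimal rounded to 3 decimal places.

0.275

Compute the likelihood of the observed sequence for each case: P(data | box A) = (7/9)(7/9)(7/9) = 0.47051; P(data | box B) = (6/9)(6/9)(6/9) = 0.2963; P(data | box C) = (3/12)(3/12)(3/12) = 0.015625.
The prior-weighted likelihoods are 1/3 · 0.47051 = 0.15684, 1/3 · 0.2963 = 0.098765, 1/3 · 0.015625 = 0.0052083; with total 0.26081.
Normalising, the posterior is P(box A | data) = 0.60134, P(box B | data) = 0.37869, P(box C | data) = 0.01997.
So P(red next | data) = Σ P(red next | H) P(H | data) = (2/9)(0.60134) + (1/3)(0.37869) + (3/4)(0.01997) = 0.27484.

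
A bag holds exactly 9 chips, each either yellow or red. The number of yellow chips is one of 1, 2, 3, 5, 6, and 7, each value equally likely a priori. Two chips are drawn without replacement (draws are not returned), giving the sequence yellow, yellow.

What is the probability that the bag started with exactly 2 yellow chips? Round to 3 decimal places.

0.020

For each hypothesis, P(data | H) works out to: P(data | r = 1) = (1/9)(0/8) = 0; P(data | r = 2) = (2/9)(1/8) = 1/36; P(data | r = 3) = (3/9)(2/8) = 1/12; P(data | r = 5) = (5/9)(4/8) = 5/18; P(data | r = 6) = (6/9)(5/8) = 5/12; P(data | r = 7) = (7/9)(6/8) = 7/12.
Weighting by the prior gives 1/6 · 0 = 0, 1/6 · 1/36 = 1/216, 1/6 · 1/12 = 1/72, 1/6 · 5/18 = 5/108, 1/6 · 5/12 = 5/72, 1/6 · 7/12 = 7/72; these sum to 25/108.
Therefore the posterior P(r = 2 | data) = (1/216) / (25/108) = 1/50.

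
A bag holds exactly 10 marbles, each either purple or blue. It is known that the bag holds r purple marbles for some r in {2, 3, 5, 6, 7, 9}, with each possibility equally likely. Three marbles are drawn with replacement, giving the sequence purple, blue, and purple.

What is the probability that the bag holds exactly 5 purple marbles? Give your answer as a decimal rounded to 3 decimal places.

The likelihood of the observed sequence under each hypothesis: P(data | r = 2) = (2/10)(8/10)(2/10) = 0.032; P(data | r = 3) = (3/10)(7/10)(3/10) = 0.063; P(data | r = 5) = (5/10)(5/10)(5/10) = 0.125; P(data | r = 6) = (6/10)(4/10)(6/10) = 0.144; P(data | r = 7) = (7/10)(3/10)(7/10) = 0.147; P(data | r = 9) = (9/10)(1/10)(9/10) = 0.081.
Multiplying each by its prior: 1/6 · 0.032 = 0.0053333, 1/6 · 0.063 = 0.0105, 1/6 · 0.125 = 0.020833, 1/6 · 0.144 = 0.024, 1/6 · 0.147 = 0.0245, 1/6 · 0.081 = 0.0135; summing to 0.098667.
Therefore the posterior P(r = 5 | data) = (0.020833) / (0.098667) = 0.21115.

0.211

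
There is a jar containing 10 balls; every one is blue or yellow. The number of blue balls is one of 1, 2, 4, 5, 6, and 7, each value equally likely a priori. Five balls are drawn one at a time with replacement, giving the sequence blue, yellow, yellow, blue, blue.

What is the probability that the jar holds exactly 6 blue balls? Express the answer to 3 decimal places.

Compute the likelihood of the observed sequence for each case: P(data | r = 1) = (1/10)(9/10)(9/10)(1/10)(1/10) = 0.00081; P(data | r = 2) = (2/10)(8/10)(8/10)(2/10)(2/10) = 0.00512; P(data | r = 4) = (4/10)(6/10)(6/10)(4/10)(4/10) = 0.02304; P(data | r = 5) = (5/10)(5/10)(5/10)(5/10)(5/10) = 0.03125; P(data | r = 6) = (6/10)(4/10)(4/10)(6/10)(6/10) = 0.03456; P(data | r = 7) = (7/10)(3/10)(3/10)(7/10)(7/10) = 0.03087.
Multiplying each by its prior: 1/6 · 0.00081 = 0.000135, 1/6 · 0.00512 = 0.00085333, 1/6 · 0.02304 = 0.00384, 1/6 · 0.03125 = 0.0052083, 1/6 · 0.03456 = 0.00576, 1/6 · 0.03087 = 0.005145; summing to 0.020942.
Hence P(r = 6 | data) = (0.00576) / (0.020942) = 0.27505.

0.275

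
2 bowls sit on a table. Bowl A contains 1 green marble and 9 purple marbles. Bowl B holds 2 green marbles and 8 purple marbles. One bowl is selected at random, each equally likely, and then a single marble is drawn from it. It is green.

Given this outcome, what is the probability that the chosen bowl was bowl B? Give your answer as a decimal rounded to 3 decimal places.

Under each hypothesis, the probability of this draw is: P(data | bowl A) = (1/10) = 1/10; P(data | bowl B) = (2/10) = 1/5.
Multiplying each by its prior: 1/2 · 1/10 = 1/20, 1/2 · 1/5 = 1/10; these sum to 3/20.
By Bayes' rule, P(bowl B | data) = (1/10) / (3/20) = 2/3.

0.667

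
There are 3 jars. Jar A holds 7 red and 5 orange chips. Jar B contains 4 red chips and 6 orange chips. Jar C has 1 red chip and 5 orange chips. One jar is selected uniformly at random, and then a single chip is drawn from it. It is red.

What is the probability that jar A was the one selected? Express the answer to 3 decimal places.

Under each hypothesis, the probability of this draw is: P(data | jar A) = (7/12) = 7/12; P(data | jar B) = (4/10) = 2/5; P(data | jar C) = (1/6) = 1/6.
Weighting by the prior gives 1/3 · 7/12 = 7/36, 1/3 · 2/5 = 2/15, 1/3 · 1/6 = 1/18; with total 23/60.
Hence P(jar A | data) = (7/36) / (23/60) = 35/69.

0.507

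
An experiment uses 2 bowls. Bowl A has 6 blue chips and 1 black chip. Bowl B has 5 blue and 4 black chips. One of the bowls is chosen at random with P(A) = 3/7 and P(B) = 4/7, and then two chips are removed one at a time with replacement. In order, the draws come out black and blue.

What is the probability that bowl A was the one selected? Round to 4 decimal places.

For each hypothesis, P(data | H) works out to: P(data | bowl A) = (1/7)(6/7) = 0.12245; P(data | bowl B) = (4/9)(5/9) = 0.24691.
Weighting by the prior gives 3/7 · 0.12245 = 0.052478, 4/7 · 0.24691 = 0.14109; summing to 0.19357.
Therefore the posterior P(bowl A | data) = (0.052478) / (0.19357) = 0.2711.

0.2711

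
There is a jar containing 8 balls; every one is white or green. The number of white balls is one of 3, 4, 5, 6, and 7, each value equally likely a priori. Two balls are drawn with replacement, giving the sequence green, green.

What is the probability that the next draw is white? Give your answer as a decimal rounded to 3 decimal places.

Compute the likelihood of the observed sequence for each case: P(data | r = 3) = (5/8)(5/8) = 25/64; P(data | r = 4) = (4/8)(4/8) = 1/4; P(data | r = 5) = (3/8)(3/8) = 9/64; P(data | r = 6) = (2/8)(2/8) = 1/16; P(data | r = 7) = (1/8)(1/8) = 1/64.
The prior-weighted likelihoods are 1/5 · 25/64 = 5/64, 1/5 · 1/4 = 1/20, 1/5 · 9/64 = 9/320, 1/5 · 1/16 = 1/80, 1/5 · 1/64 = 1/320; summing to 11/64.
The posterior is then P(r = 3 | data) = 5/11, P(r = 4 | data) = 16/55, P(r = 5 | data) = 9/55, P(r = 6 | data) = 4/55, P(r = 7 | data) = 1/55.
Averaging over the posterior, P(white next | data) = (3/8)(5/11) + (1/2)(16/55) + (5/8)(9/55) + (3/4)(4/55) + (7/8)(1/55) = 43/88.

0.489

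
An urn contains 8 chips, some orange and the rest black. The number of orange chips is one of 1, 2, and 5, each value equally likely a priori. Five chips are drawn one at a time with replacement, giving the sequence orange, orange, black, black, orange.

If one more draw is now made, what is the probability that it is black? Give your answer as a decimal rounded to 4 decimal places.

Under each hypothesis, the probability of the observed sequence is: P(data | r = 1) = (1/8)(1/8)(7/8)(7/8)(1/8) = 0.0014954; P(data | r = 2) = (2/8)(2/8)(6/8)(6/8)(2/8) = 0.0087891; P(data | r = 5) = (5/8)(5/8)(3/8)(3/8)(5/8) = 0.034332.
The prior-weighted likelihoods are 1/3 · 0.0014954 = 0.00049845, 1/3 · 0.0087891 = 0.0029297, 1/3 · 0.034332 = 0.011444; these sum to 0.014872.
Dividing through by the total gives posterior P(r = 1 | data) = 0.033516, P(r = 2 | data) = 0.19699, P(r = 5 | data) = 0.76949.
The predictive probability is P(black next | data) = (7/8)(0.033516) + (3/4)(0.19699) + (3/8)(0.76949) = 0.46563.

0.4656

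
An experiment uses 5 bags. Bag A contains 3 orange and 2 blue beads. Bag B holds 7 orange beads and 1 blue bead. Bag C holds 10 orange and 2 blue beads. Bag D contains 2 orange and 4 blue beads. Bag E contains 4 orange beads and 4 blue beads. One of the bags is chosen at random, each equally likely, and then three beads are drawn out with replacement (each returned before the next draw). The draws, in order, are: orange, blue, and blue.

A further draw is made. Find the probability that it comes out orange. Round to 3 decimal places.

The likelihood of the observed sequence under each hypothesis: P(data | bag A) = (3/5)(2/5)(2/5) = 0.096; P(data | bag B) = (7/8)(1/8)(1/8) = 0.013672; P(data | bag C) = (10/12)(2/12)(2/12) = 0.023148; P(data | bag D) = (2/6)(4/6)(4/6) = 0.14815; P(data | bag E) = (4/8)(4/8)(4/8) = 0.125.
Multiplying each by its prior: 1/5 · 0.096 = 0.0192, 1/5 · 0.013672 = 0.0027344, 1/5 · 0.023148 = 0.0046296, 1/5 · 0.14815 = 0.02963, 1/5 · 0.125 = 0.025; summing to 0.081194.
The posterior is then P(bag A | data) = 0.23647, P(bag B | data) = 0.033677, P(bag C | data) = 0.05702, P(bag D | data) = 0.36493, P(bag E | data) = 0.30791.
The predictive probability is P(orange next | data) = (3/5)(0.23647) + (7/8)(0.033677) + (5/6)(0.05702) + (1/3)(0.36493) + (1/2)(0.30791) = 0.49446.

0.494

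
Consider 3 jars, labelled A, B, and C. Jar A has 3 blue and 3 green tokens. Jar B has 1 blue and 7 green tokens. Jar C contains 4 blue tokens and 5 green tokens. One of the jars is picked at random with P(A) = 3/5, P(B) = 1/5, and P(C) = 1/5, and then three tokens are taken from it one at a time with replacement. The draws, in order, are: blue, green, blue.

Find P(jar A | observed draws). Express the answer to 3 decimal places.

Under each hypothesis, the probability of the observed sequence is: P(data | jar A) = (3/6)(3/6)(3/6) = 0.125; P(data | jar B) = (1/8)(7/8)(1/8) = 0.013672; P(data | jar C) = (4/9)(5/9)(4/9) = 0.10974.
Weighting by the prior gives 3/5 · 0.125 = 0.075, 1/5 · 0.013672 = 0.0027344, 1/5 · 0.10974 = 0.021948; summing to 0.099682.
So P(jar A | data) = (0.075) / (0.099682) = 0.75239.

0.752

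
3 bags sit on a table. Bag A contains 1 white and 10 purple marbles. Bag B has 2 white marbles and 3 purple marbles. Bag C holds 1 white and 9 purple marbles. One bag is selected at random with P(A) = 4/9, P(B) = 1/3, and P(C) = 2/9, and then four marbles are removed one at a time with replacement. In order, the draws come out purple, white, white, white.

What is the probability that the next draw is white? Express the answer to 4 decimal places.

0.3884

Under each hypothesis, the probability of the observed sequence is: P(data | bag A) = (10/11)(1/11)(1/11)(1/11) = 0.00068301; P(data | bag B) = (3/5)(2/5)(2/5)(2/5) = 0.0384; P(data | bag C) = (9/10)(1/10)(1/10)(1/10) = 0.0009.
The prior-weighted likelihoods are 4/9 · 0.00068301 = 0.00030356, 1/3 · 0.0384 = 0.0128, 2/9 · 0.0009 = 0.0002; these sum to 0.013304.
The posterior is then P(bag A | data) = 0.022818, P(bag B | data) = 0.96215, P(bag C | data) = 0.015034.
So P(white next | data) = Σ P(white next | H) P(H | data) = (1/11)(0.022818) + (2/5)(0.96215) + (1/10)(0.015034) = 0.38844.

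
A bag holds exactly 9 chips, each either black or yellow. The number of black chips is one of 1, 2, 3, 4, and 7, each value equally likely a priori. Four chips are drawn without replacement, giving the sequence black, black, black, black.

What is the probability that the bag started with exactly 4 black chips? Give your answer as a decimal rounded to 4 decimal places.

0.0278

Under each hypothesis, the probability of the observed sequence is: P(data | r = 1) = (1/9)(0/8) = 0; P(data | r = 2) = (2/9)(1/8)(0/7) = 0; P(data | r = 3) = (3/9)(2/8)(1/7)(0/6) = 0; P(data | r = 4) = (4/9)(3/8)(2/7)(1/6) = 1/126; P(data | r = 7) = (7/9)(6/8)(5/7)(4/6) = 5/18.
Multiplying each by its prior: 1/5 · 0 = 0, 1/5 · 0 = 0, 1/5 · 0 = 0, 1/5 · 1/126 = 1/630, 1/5 · 5/18 = 1/18; summing to 2/35.
Therefore the posterior P(r = 4 | data) = (1/630) / (2/35) = 1/36.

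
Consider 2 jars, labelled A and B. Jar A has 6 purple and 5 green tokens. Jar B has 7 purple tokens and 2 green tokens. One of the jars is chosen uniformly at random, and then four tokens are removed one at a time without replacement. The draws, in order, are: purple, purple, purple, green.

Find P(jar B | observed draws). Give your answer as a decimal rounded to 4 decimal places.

The likelihood of the observed sequence under each hypothesis: P(data | jar A) = (6/11)(5/10)(4/9)(5/8) = 5/66; P(data | jar B) = (7/9)(6/8)(5/7)(2/6) = 5/36.
The prior-weighted likelihoods are 1/2 · 5/66 = 5/132, 1/2 · 5/36 = 5/72; these sum to 85/792.
So P(jar B | data) = (5/72) / (85/792) = 11/17.

0.6471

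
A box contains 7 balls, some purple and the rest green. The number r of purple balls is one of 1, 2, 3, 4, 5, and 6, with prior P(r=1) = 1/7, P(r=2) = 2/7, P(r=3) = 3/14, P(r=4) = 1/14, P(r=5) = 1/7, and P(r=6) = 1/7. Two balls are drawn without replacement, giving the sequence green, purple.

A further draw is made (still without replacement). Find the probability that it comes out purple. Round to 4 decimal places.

The likelihood of the observed sequence under each hypothesis: P(data | r = 1) = (6/7)(1/6) = 1/7; P(data | r = 2) = (5/7)(2/6) = 5/21; P(data | r = 3) = (4/7)(3/6) = 2/7; P(data | r = 4) = (3/7)(4/6) = 2/7; P(data | r = 5) = (2/7)(5/6) = 5/21; P(data | r = 6) = (1/7)(6/6) = 1/7.
Weighting by the prior gives 1/7 · 1/7 = 1/49, 2/7 · 5/21 = 10/147, 3/14 · 2/7 = 3/49, 1/14 · 2/7 = 1/49, 1/7 · 5/21 = 5/147, 1/7 · 1/7 = 1/49; with total 11/49.
Dividing through by the total gives posterior P(r = 1 | data) = 1/11, P(r = 2 | data) = 10/33, P(r = 3 | data) = 3/11, P(r = 4 | data) = 1/11, P(r = 5 | data) = 5/33, P(r = 6 | data) = 1/11.
Averaging over the posterior, P(purple next | data) = (0)(1/11) + (1/5)(10/33) + (2/5)(3/11) + (3/5)(1/11) + (4/5)(5/33) + (1)(1/11) = 24/55.

0.4364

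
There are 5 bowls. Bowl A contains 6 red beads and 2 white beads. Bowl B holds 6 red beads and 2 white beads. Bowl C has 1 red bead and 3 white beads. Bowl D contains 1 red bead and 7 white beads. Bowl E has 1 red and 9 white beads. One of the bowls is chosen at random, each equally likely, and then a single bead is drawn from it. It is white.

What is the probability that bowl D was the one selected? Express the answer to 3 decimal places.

Compute the likelihood of this draw for each case: P(data | bowl A) = (2/8) = 1/4; P(data | bowl B) = (2/8) = 1/4; P(data | bowl C) = (3/4) = 3/4; P(data | bowl D) = (7/8) = 7/8; P(data | bowl E) = (9/10) = 9/10.
Weighting by the prior gives 1/5 · 1/4 = 1/20, 1/5 · 1/4 = 1/20, 1/5 · 3/4 = 3/20, 1/5 · 7/8 = 7/40, 1/5 · 9/10 = 9/50; these sum to 121/200.
By Bayes' rule, P(bowl D | data) = (7/40) / (121/200) = 35/121.

0.289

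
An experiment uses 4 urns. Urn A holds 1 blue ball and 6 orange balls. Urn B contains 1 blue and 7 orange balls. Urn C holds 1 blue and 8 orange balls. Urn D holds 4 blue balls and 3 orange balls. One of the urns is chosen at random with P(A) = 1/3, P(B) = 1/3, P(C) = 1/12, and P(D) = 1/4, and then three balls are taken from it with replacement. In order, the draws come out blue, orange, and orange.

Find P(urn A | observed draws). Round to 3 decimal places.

0.348

For each hypothesis, P(data | H) works out to: P(data | urn A) = (1/7)(6/7)(6/7) = 0.10496; P(data | urn B) = (1/8)(7/8)(7/8) = 0.095703; P(data | urn C) = (1/9)(8/9)(8/9) = 0.087791; P(data | urn D) = (4/7)(3/7)(3/7) = 0.10496.
Multiplying each by its prior: 1/3 · 0.10496 = 0.034985, 1/3 · 0.095703 = 0.031901, 1/12 · 0.087791 = 0.007316, 1/4 · 0.10496 = 0.026239; summing to 0.10044.
So P(urn A | data) = (0.034985) / (0.10044) = 0.34832.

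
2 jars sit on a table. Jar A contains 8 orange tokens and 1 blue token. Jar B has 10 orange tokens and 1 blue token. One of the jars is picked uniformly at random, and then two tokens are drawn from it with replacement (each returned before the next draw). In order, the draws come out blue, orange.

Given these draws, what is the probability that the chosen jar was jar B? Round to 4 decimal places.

0.4556

Compute the likelihood of the observed sequence for each case: P(data | jar A) = (1/9)(8/9) = 0.098765; P(data | jar B) = (1/11)(10/11) = 0.082645.
Multiplying each by its prior: 1/2 · 0.098765 = 0.049383, 1/2 · 0.082645 = 0.041322; these sum to 0.090705.
Therefore the posterior P(jar B | data) = (0.041322) / (0.090705) = 0.45557.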